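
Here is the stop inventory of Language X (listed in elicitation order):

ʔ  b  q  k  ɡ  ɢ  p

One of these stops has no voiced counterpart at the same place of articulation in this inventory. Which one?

/ʔ/

Bilabial: /p/ ~ /b/
Velar: /k/ ~ /ɡ/
Uvular: /q/ ~ /ɢ/
Glottal: only /ʔ/ (voiceless); no voiced partner.
So /ʔ/ is the unpaired segment.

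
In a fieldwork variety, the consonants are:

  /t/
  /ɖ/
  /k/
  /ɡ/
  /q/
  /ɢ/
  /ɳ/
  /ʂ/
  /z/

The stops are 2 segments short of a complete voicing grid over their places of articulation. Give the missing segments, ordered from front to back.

/d/, /ʈ/

alveolar: voiceless /t/, voiced —.
retroflex: voiceless —, voiced /ɖ/.
velar: voiceless /k/, voiced /ɡ/.
uvular: voiceless /q/, voiced /ɢ/.
Gaps, from front to back: alveolar lacks voiced (/d/); retroflex lacks voiceless (/ʈ/).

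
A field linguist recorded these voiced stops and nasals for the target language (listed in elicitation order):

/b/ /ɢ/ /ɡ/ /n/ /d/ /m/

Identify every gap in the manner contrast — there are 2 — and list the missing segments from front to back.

bilabial: oral stop /b/, nasal /m/.
alveolar: oral stop /d/, nasal /n/.
velar: oral stop /ɡ/, nasal —.
uvular: oral stop /ɢ/, nasal —.
Gaps, from front to back: velar lacks nasal (/ŋ/); uvular lacks nasal (/ɴ/).

/ŋ/, /ɴ/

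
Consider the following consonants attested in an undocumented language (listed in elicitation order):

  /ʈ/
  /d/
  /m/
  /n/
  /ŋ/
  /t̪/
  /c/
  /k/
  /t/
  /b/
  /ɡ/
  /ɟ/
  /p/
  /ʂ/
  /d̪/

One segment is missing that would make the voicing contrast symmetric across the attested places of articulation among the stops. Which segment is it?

place of articulation  voiceless  voiced  
bilabial          p         b       
dental            t̪        d̪      
alveolar          t         d       
retroflex         ʈ         —       
palatal           c         ɟ       
velar             k         ɡ       
The retroflex row has no voiced member, so the gap is the voiced retroflex stop /ɖ/.

/ɖ/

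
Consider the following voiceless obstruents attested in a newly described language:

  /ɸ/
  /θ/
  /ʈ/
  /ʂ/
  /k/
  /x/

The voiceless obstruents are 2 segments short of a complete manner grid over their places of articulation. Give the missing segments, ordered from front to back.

Stop: /ʈ/ (retroflex), /k/ (velar).
Fricative: /ɸ/ (bilabial), /θ/ (dental), /ʂ/ (retroflex), /x/ (velar).
Gaps, from front to back: bilabial lacks stop (/p/); dental lacks stop (/t̪/).

/p/, /t̪/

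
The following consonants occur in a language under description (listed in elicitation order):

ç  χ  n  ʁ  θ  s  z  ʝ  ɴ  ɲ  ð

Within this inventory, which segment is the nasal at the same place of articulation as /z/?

/n/

/z/ is a voiced alveolar fricative.
The nasal at the same place is an alveolar nasal — in this inventory, /n/.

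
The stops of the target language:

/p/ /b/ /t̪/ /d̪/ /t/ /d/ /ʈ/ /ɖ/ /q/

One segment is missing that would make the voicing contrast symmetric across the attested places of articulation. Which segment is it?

/ɢ/

Voiceless: /p/ (bilabial), /t̪/ (dental), /t/ (alveolar), /ʈ/ (retroflex), /q/ (uvular).
Voiced: /b/ (bilabial), /d̪/ (dental), /d/ (alveolar), /ɖ/ (retroflex).
The uvular row has no voiced member, so the gap is the voiced uvular stop /ɢ/.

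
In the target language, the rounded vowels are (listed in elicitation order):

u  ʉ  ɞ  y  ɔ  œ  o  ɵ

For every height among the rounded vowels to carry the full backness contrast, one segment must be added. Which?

high: front /y/, central /ʉ/, back /u/.
high-mid: front —, central /ɵ/, back /o/.
low-mid: front /œ/, central /ɞ/, back /ɔ/.
The high-mid row has no front member, so the gap is the high-mid front rounded vowel /ø/.

/ø/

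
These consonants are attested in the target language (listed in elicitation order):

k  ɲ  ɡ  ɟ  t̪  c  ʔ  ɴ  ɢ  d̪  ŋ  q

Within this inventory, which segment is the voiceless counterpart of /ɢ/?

/q/

/ɢ/ is a voiced uvular stop.
The voiceless counterpart is a voiceless uvular stop — in this inventory, /q/.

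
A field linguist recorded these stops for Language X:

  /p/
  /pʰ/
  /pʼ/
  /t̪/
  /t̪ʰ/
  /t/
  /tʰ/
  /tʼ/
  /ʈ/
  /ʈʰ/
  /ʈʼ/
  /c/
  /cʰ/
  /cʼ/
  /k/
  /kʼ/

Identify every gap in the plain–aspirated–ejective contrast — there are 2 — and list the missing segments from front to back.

/t̪ʼ/, /kʰ/

bilabial: plain /p/, aspirated /pʰ/, ejective /pʼ/.
dental: plain /t̪/, aspirated /t̪ʰ/, ejective —.
alveolar: plain /t/, aspirated /tʰ/, ejective /tʼ/.
retroflex: plain /ʈ/, aspirated /ʈʰ/, ejective /ʈʼ/.
palatal: plain /c/, aspirated /cʰ/, ejective /cʼ/.
velar: plain /k/, aspirated —, ejective /kʼ/.
Gaps, from front to back: dental lacks ejective (/t̪ʼ/); velar lacks aspirated (/kʰ/).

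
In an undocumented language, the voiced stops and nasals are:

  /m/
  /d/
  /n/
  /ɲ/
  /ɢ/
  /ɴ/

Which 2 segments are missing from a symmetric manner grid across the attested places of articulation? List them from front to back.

place of articulation  oral stop  nasal   
bilabial          —         m       
alveolar          d         n       
palatal           —         ɲ       
uvular            ɢ         ɴ       
Gaps, from front to back: bilabial lacks oral stop (/b/); palatal lacks oral stop (/ɟ/).

/b/, /ɟ/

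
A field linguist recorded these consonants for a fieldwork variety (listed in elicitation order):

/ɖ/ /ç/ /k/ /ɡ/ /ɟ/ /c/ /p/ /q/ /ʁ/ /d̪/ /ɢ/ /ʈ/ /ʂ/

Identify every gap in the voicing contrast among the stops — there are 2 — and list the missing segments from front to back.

bilabial: voiceless /p/, voiced —.
dental: voiceless —, voiced /d̪/.
retroflex: voiceless /ʈ/, voiced /ɖ/.
palatal: voiceless /c/, voiced /ɟ/.
velar: voiceless /k/, voiced /ɡ/.
uvular: voiceless /q/, voiced /ɢ/.
Gaps, from front to back: bilabial lacks voiced (/b/); dental lacks voiceless (/t̪/).

/b/, /t̪/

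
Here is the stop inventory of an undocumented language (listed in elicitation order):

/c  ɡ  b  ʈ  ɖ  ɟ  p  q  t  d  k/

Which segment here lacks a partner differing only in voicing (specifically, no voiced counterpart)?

Bilabial: /p/ ~ /b/
Alveolar: /t/ ~ /d/
Retroflex: /ʈ/ ~ /ɖ/
Palatal: /c/ ~ /ɟ/
Velar: /k/ ~ /ɡ/
Uvular: only /q/ (voiceless); no voiced partner.
So /q/ is the unpaired segment.

/q/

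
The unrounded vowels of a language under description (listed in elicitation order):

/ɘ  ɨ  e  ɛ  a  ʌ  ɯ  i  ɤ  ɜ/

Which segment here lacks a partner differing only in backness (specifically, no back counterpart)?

High: /i/ ~ /ɨ/ ~ /ɯ/
High-mid: /e/ ~ /ɘ/ ~ /ɤ/
Low-mid: /ɛ/ ~ /ɜ/ ~ /ʌ/
Low: only /a/ (front); no back partner.
So /a/ is the unpaired segment.

/a/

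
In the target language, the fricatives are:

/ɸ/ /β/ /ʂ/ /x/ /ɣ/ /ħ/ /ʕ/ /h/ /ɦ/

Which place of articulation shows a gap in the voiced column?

retroflex

place of articulation  voiceless  voiced  
bilabial          ɸ         β       
retroflex         ʂ         —       
velar             x         ɣ       
pharyngeal        ħ         ʕ       
glottal           h         ɦ       
Every place of articulation has a voiced member except retroflex, where /ʐ/ would be expected.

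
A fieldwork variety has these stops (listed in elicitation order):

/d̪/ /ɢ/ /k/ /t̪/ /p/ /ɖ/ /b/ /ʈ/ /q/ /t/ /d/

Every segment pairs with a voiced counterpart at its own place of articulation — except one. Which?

/k/

Bilabial: /p/ ~ /b/
Dental: /t̪/ ~ /d̪/
Alveolar: /t/ ~ /d/
Retroflex: /ʈ/ ~ /ɖ/
Uvular: /q/ ~ /ɢ/
Velar: only /k/ (voiceless); no voiced partner.
So /k/ is the unpaired segment.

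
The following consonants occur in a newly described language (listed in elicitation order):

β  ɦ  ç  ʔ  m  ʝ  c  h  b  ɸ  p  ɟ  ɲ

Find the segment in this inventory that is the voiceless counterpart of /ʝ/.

/ç/

/ʝ/ is a voiced palatal fricative.
The voiceless counterpart is a voiceless palatal fricative — in this inventory, /ç/.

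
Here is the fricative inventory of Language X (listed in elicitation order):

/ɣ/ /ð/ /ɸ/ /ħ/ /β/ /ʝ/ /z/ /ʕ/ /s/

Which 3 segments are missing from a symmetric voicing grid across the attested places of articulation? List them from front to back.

bilabial: voiceless /ɸ/, voiced /β/.
dental: voiceless —, voiced /ð/.
alveolar: voiceless /s/, voiced /z/.
palatal: voiceless —, voiced /ʝ/.
velar: voiceless —, voiced /ɣ/.
pharyngeal: voiceless /ħ/, voiced /ʕ/.
Gaps, from front to back: dental lacks voiceless (/θ/); palatal lacks voiceless (/ç/); velar lacks voiceless (/x/).

/θ/, /ç/, /x/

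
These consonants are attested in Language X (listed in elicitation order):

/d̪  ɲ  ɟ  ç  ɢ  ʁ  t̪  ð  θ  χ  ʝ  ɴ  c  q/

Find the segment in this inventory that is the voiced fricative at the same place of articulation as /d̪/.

/d̪/ is a voiced dental stop.
The voiced fricative at the same place is a voiced dental fricative — in this inventory, /ð/.

/ð/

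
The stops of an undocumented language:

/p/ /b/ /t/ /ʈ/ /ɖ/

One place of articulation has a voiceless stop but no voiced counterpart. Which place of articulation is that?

place of articulation  voiceless  voiced  
bilabial          p         b       
alveolar          t         —       
retroflex         ʈ         ɖ       
Every place of articulation has a voiced member except alveolar, where /d/ would be expected.

alveolar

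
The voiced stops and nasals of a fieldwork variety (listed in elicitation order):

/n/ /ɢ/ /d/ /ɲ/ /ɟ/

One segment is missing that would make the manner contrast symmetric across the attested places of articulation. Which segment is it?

/ɴ/

place of articulation  oral stop  nasal   
alveolar          d         n       
palatal           ɟ         ɲ       
uvular            ɢ         —       
The uvular row has no nasal member, so the gap is the uvular nasal /ɴ/.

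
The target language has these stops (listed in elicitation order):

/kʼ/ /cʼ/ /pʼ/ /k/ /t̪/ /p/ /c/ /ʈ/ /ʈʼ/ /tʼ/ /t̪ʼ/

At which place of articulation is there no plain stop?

alveolar

Plain: /p/ (bilabial), /t̪/ (dental), /ʈ/ (retroflex), /c/ (palatal), /k/ (velar).
Ejective: /pʼ/ (bilabial), /t̪ʼ/ (dental), /tʼ/ (alveolar), /ʈʼ/ (retroflex), /cʼ/ (palatal), /kʼ/ (velar).
Every place of articulation has a plain member except alveolar, where /t/ would be expected.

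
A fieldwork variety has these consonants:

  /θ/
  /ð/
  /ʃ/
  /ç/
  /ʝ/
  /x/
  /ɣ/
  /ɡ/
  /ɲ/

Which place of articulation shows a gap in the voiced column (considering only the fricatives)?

postalveolar

Voiceless: /θ/ (dental), /ʃ/ (postalveolar), /ç/ (palatal), /x/ (velar).
Voiced: /ð/ (dental), /ʝ/ (palatal), /ɣ/ (velar).
Every place of articulation has a voiced member except postalveolar, where /ʒ/ would be expected.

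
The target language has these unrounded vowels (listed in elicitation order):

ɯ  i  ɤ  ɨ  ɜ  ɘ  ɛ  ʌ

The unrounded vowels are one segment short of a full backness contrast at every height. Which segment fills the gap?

/e/

Front: /i/ (high), /ɛ/ (low-mid).
Central: /ɨ/ (high), /ɘ/ (high-mid), /ɜ/ (low-mid).
Back: /ɯ/ (high), /ɤ/ (high-mid), /ʌ/ (low-mid).
The high-mid row has no front member, so the gap is the high-mid front unrounded vowel /e/.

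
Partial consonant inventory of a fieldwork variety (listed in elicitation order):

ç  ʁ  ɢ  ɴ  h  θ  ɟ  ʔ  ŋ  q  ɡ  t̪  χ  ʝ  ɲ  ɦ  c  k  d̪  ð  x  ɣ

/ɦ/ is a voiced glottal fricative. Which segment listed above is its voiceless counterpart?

/h/

The voiceless counterpart is a voiceless glottal fricative — in this inventory, /h/.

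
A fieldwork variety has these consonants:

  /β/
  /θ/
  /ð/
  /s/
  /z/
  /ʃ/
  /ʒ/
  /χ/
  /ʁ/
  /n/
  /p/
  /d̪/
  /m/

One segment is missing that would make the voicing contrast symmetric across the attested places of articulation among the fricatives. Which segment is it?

place of articulation  voiceless  voiced  
bilabial          —         β       
dental            θ         ð       
alveolar          s         z       
postalveolar      ʃ         ʒ       
uvular            χ         ʁ       
The bilabial row has no voiceless member, so the gap is the voiceless bilabial fricative /ɸ/.

/ɸ/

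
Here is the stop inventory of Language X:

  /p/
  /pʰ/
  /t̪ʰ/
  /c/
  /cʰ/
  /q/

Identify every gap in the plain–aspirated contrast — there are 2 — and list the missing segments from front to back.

/t̪/, /qʰ/

bilabial: plain /p/, aspirated /pʰ/.
dental: plain —, aspirated /t̪ʰ/.
palatal: plain /c/, aspirated /cʰ/.
uvular: plain /q/, aspirated —.
Gaps, from front to back: dental lacks plain (/t̪/); uvular lacks aspirated (/qʰ/).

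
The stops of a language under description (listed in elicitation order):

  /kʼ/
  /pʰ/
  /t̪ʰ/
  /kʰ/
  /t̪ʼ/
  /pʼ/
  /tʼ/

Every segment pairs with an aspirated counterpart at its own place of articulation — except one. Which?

Bilabial: /pʰ/ ~ /pʼ/
Dental: /t̪ʰ/ ~ /t̪ʼ/
Velar: /kʰ/ ~ /kʼ/
Alveolar: only /tʼ/ (ejective); no aspirated partner.
So /tʼ/ is the unpaired segment.

/tʼ/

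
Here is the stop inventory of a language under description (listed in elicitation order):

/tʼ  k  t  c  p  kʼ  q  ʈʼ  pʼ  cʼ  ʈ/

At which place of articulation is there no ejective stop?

place of articulation  plain     ejective
bilabial          p         pʼ      
alveolar          t         tʼ      
retroflex         ʈ         ʈʼ      
palatal           c         cʼ      
velar             k         kʼ      
uvular            q         —       
Every place of articulation has an ejective member except uvular, where /qʼ/ would be expected.

uvular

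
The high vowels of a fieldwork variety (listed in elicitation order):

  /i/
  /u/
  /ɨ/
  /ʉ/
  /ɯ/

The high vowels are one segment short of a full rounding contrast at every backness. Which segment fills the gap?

/y/

backness          unrounded  rounded 
front             i         —       
central           ɨ         ʉ       
back              ɯ         u       
The front row has no rounded member, so the gap is the front rounded vowel /y/.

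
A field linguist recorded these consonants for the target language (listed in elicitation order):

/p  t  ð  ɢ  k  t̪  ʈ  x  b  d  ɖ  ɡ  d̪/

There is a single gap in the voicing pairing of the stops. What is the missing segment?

/q/

bilabial: voiceless /p/, voiced /b/.
dental: voiceless /t̪/, voiced /d̪/.
alveolar: voiceless /t/, voiced /d/.
retroflex: voiceless /ʈ/, voiced /ɖ/.
velar: voiceless /k/, voiced /ɡ/.
uvular: voiceless —, voiced /ɢ/.
The uvular row has no voiceless member, so the gap is the voiceless uvular stop /q/.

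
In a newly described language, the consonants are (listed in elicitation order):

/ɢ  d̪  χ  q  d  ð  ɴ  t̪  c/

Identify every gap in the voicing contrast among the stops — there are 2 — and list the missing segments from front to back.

Voiceless: /t̪/ (dental), /c/ (palatal), /q/ (uvular).
Voiced: /d̪/ (dental), /d/ (alveolar), /ɢ/ (uvular).
Gaps, from front to back: alveolar lacks voiceless (/t/); palatal lacks voiced (/ɟ/).

/t/, /ɟ/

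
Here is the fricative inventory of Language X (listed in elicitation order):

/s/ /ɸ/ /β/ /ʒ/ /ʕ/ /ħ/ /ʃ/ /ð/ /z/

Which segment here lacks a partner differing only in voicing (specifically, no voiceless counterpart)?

/ð/

Bilabial: /ɸ/ ~ /β/
Alveolar: /s/ ~ /z/
Postalveolar: /ʃ/ ~ /ʒ/
Pharyngeal: /ħ/ ~ /ʕ/
Dental: only /ð/ (voiced); no voiceless partner.
So /ð/ is the unpaired segment.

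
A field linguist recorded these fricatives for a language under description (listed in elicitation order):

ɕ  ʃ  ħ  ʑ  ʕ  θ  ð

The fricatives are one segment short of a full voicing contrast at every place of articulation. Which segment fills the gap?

place of articulation  voiceless  voiced  
dental            θ         ð       
postalveolar      ʃ         —       
alveolo-palatal   ɕ         ʑ       
pharyngeal        ħ         ʕ       
The postalveolar row has no voiced member, so the gap is the voiced postalveolar fricative /ʒ/.

/ʒ/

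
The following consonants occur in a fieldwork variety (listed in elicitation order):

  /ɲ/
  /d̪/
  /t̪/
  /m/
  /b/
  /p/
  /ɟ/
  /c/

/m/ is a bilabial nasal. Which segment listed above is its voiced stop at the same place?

/b/

The voiced stop at the same place is a voiced bilabial stop — in this inventory, /b/.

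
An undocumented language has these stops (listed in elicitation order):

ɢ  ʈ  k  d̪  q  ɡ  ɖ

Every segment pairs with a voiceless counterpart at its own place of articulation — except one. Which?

Retroflex: /ʈ/ ~ /ɖ/
Velar: /k/ ~ /ɡ/
Uvular: /q/ ~ /ɢ/
Dental: only /d̪/ (voiced); no voiceless partner.
So /d̪/ is the unpaired segment.

/d̪/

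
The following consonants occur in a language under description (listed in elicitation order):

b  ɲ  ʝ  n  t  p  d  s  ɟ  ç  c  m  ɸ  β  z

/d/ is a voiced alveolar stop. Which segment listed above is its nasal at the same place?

/n/

The nasal at the same place is an alveolar nasal — in this inventory, /n/.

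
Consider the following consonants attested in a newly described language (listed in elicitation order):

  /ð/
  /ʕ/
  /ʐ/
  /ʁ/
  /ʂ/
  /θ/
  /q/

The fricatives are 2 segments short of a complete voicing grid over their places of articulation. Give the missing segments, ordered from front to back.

/χ/, /ħ/

place of articulation  voiceless  voiced  
dental            θ         ð       
retroflex         ʂ         ʐ       
uvular            —         ʁ       
pharyngeal        —         ʕ       
Gaps, from front to back: uvular lacks voiceless (/χ/); pharyngeal lacks voiceless (/ħ/).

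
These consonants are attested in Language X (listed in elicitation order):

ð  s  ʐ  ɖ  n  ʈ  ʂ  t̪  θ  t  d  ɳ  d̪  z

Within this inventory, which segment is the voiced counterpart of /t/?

/t/ is a voiceless alveolar stop.
The voiced counterpart is a voiced alveolar stop — in this inventory, /d/.

/d/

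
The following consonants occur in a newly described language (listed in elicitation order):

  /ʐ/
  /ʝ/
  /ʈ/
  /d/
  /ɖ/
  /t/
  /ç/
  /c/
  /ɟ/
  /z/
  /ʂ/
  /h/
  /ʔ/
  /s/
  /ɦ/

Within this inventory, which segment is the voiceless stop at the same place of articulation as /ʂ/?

/ʈ/

/ʂ/ is a voiceless retroflex fricative.
The voiceless stop at the same place is a voiceless retroflex stop — in this inventory, /ʈ/.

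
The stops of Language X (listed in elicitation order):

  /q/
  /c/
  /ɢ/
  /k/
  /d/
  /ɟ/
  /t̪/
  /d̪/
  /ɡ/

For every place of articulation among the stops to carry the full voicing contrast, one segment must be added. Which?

place of articulation  voiceless  voiced  
dental            t̪        d̪      
alveolar          —         d       
palatal           c         ɟ       
velar             k         ɡ       
uvular            q         ɢ       
The alveolar row has no voiceless member, so the gap is the voiceless alveolar stop /t/.

/t/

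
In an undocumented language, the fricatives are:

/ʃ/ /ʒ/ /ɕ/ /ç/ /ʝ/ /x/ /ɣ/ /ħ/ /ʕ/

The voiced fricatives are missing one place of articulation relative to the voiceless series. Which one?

place of articulation  voiceless  voiced  
postalveolar      ʃ         ʒ       
alveolo-palatal   ɕ         —       
palatal           ç         ʝ       
velar             x         ɣ       
pharyngeal        ħ         ʕ       
Every place of articulation has a voiced member except alveolo-palatal, where /ʑ/ would be expected.

alveolo-palatal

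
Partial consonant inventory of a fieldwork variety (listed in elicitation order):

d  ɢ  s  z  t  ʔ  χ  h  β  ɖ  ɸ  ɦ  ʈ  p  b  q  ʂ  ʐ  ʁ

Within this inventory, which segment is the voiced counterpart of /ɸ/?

/β/

/ɸ/ is a voiceless bilabial fricative.
The voiced counterpart is a voiced bilabial fricative — in this inventory, /β/.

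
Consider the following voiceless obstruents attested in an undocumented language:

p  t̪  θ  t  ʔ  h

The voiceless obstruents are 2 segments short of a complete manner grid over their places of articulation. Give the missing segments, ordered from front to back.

/ɸ/, /s/

bilabial: stop /p/, fricative —.
dental: stop /t̪/, fricative /θ/.
alveolar: stop /t/, fricative —.
glottal: stop /ʔ/, fricative /h/.
Gaps, from front to back: bilabial lacks fricative (/ɸ/); alveolar lacks fricative (/s/).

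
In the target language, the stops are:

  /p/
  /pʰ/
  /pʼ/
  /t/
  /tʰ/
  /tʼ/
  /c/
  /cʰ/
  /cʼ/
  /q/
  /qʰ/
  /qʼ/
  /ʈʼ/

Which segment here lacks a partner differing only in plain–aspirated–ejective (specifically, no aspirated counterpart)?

Bilabial: /p/ ~ /pʰ/ ~ /pʼ/
Alveolar: /t/ ~ /tʰ/ ~ /tʼ/
Palatal: /c/ ~ /cʰ/ ~ /cʼ/
Uvular: /q/ ~ /qʰ/ ~ /qʼ/
Retroflex: only /ʈʼ/ (ejective); no aspirated partner.
So /ʈʼ/ is the unpaired segment.

/ʈʼ/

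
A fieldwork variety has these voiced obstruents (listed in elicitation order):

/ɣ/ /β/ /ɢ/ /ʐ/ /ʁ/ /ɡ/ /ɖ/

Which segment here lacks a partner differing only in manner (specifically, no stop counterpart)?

/β/

Retroflex: /ɖ/ ~ /ʐ/
Velar: /ɡ/ ~ /ɣ/
Uvular: /ɢ/ ~ /ʁ/
Bilabial: only /β/ (fricative); no stop partner.
So /β/ is the unpaired segment.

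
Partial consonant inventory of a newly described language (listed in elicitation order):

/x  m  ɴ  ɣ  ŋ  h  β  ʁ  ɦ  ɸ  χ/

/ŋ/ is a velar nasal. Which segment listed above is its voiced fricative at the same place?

/ɣ/

The voiced fricative at the same place is a voiced velar fricative — in this inventory, /ɣ/.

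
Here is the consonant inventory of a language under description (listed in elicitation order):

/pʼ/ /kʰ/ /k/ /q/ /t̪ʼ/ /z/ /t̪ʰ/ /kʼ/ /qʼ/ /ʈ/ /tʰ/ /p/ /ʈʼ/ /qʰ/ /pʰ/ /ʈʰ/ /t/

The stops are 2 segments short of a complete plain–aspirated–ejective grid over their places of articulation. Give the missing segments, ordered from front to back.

place of articulation  plain     aspirated  ejective
bilabial          p         pʰ        pʼ      
dental            —         t̪ʰ       t̪ʼ     
alveolar          t         tʰ        —       
retroflex         ʈ         ʈʰ        ʈʼ      
velar             k         kʰ        kʼ      
uvular            q         qʰ        qʼ      
Gaps, from front to back: dental lacks plain (/t̪/); alveolar lacks ejective (/tʼ/).

/t̪/, /tʼ/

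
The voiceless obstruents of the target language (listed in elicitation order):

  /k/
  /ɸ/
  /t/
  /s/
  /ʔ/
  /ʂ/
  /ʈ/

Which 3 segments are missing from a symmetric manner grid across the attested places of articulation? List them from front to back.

/p/, /x/, /h/

bilabial: stop —, fricative /ɸ/.
alveolar: stop /t/, fricative /s/.
retroflex: stop /ʈ/, fricative /ʂ/.
velar: stop /k/, fricative —.
glottal: stop /ʔ/, fricative —.
Gaps, from front to back: bilabial lacks stop (/p/); velar lacks fricative (/x/); glottal lacks fricative (/h/).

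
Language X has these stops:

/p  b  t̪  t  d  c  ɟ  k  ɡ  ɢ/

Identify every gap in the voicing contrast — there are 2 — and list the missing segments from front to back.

place of articulation  voiceless  voiced  
bilabial          p         b       
dental            t̪        —       
alveolar          t         d       
palatal           c         ɟ       
velar             k         ɡ       
uvular            —         ɢ       
Gaps, from front to back: dental lacks voiced (/d̪/); uvular lacks voiceless (/q/).

/d̪/, /q/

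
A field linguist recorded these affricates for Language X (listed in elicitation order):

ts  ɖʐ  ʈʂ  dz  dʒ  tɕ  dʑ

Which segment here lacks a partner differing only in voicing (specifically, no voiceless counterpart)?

Alveolar: /ts/ ~ /dz/
Retroflex: /ʈʂ/ ~ /ɖʐ/
Alveolo-palatal: /tɕ/ ~ /dʑ/
Postalveolar: only /dʒ/ (voiced); no voiceless partner.
So /dʒ/ is the unpaired segment.

/dʒ/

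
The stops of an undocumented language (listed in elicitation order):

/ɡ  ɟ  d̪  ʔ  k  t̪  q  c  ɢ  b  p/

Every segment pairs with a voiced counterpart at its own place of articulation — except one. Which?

Bilabial: /p/ ~ /b/
Dental: /t̪/ ~ /d̪/
Palatal: /c/ ~ /ɟ/
Velar: /k/ ~ /ɡ/
Uvular: /q/ ~ /ɢ/
Glottal: only /ʔ/ (voiceless); no voiced partner.
So /ʔ/ is the unpaired segment.

/ʔ/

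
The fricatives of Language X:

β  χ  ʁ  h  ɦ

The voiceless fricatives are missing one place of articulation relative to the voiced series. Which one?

place of articulation  voiceless  voiced  
bilabial          —         β       
uvular            χ         ʁ       
glottal           h         ɦ       
Every place of articulation has a voiceless member except bilabial, where /ɸ/ would be expected.

bilabial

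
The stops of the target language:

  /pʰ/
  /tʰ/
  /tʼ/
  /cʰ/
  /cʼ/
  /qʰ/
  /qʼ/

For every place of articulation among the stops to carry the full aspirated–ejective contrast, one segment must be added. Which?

place of articulation  aspirated  ejective
bilabial          pʰ        —       
alveolar          tʰ        tʼ      
palatal           cʰ        cʼ      
uvular            qʰ        qʼ      
The bilabial row has no ejective member, so the gap is the ejective bilabial stop /pʼ/.

/pʼ/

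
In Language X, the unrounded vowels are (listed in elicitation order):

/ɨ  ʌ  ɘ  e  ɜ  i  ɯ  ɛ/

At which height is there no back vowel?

high: front /i/, central /ɨ/, back /ɯ/.
high-mid: front /e/, central /ɘ/, back —.
low-mid: front /ɛ/, central /ɜ/, back /ʌ/.
Every height has a back member except high-mid, where /ɤ/ would be expected.

high-mid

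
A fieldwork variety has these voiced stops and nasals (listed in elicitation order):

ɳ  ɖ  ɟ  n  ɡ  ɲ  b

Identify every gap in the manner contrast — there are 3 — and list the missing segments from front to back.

/m/, /d/, /ŋ/

Oral stop: /b/ (bilabial), /ɖ/ (retroflex), /ɟ/ (palatal), /ɡ/ (velar).
Nasal: /n/ (alveolar), /ɳ/ (retroflex), /ɲ/ (palatal).
Gaps, from front to back: bilabial lacks nasal (/m/); alveolar lacks oral stop (/d/); velar lacks nasal (/ŋ/).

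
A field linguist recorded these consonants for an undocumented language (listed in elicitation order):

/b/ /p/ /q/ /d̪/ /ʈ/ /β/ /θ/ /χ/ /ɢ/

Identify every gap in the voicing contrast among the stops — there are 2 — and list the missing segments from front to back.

/t̪/, /ɖ/

bilabial: voiceless /p/, voiced /b/.
dental: voiceless —, voiced /d̪/.
retroflex: voiceless /ʈ/, voiced —.
uvular: voiceless /q/, voiced /ɢ/.
Gaps, from front to back: dental lacks voiceless (/t̪/); retroflex lacks voiced (/ɖ/).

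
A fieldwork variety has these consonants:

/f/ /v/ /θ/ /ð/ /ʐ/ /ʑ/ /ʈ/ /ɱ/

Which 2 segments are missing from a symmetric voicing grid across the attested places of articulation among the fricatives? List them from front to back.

/ʂ/, /ɕ/

place of articulation  voiceless  voiced  
labiodental       f         v       
dental            θ         ð       
retroflex         —         ʐ       
alveolo-palatal   —         ʑ       
Gaps, from front to back: retroflex lacks voiceless (/ʂ/); alveolo-palatal lacks voiceless (/ɕ/).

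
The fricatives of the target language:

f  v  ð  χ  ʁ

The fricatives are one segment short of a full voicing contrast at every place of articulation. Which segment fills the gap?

place of articulation  voiceless  voiced  
labiodental       f         v       
dental            —         ð       
uvular            χ         ʁ       
The dental row has no voiceless member, so the gap is the voiceless dental fricative /θ/.

/θ/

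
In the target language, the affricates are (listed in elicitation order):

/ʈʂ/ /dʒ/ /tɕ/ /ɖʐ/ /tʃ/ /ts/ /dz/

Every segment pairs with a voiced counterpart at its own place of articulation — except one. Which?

/tɕ/

Alveolar: /ts/ ~ /dz/
Postalveolar: /tʃ/ ~ /dʒ/
Retroflex: /ʈʂ/ ~ /ɖʐ/
Alveolo-palatal: only /tɕ/ (voiceless); no voiced partner.
So /tɕ/ is the unpaired segment.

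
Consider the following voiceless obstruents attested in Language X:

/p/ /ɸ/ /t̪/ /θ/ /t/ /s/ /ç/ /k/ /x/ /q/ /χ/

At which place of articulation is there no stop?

place of articulation  stop      fricative
bilabial          p         ɸ       
dental            t̪        θ       
alveolar          t         s       
palatal           —         ç       
velar             k         x       
uvular            q         χ       
Every place of articulation has a stop member except palatal, where /c/ would be expected.

palatal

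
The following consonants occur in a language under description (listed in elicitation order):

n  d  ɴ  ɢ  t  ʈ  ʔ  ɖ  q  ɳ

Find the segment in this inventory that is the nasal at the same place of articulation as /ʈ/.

/ɳ/

/ʈ/ is a voiceless retroflex stop.
The nasal at the same place is a retroflex nasal — in this inventory, /ɳ/.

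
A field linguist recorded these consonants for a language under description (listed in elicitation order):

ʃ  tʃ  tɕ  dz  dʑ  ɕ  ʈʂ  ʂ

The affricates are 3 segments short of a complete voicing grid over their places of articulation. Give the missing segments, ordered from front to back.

/ts/, /dʒ/, /ɖʐ/

Voiceless: /tʃ/ (postalveolar), /ʈʂ/ (retroflex), /tɕ/ (alveolo-palatal).
Voiced: /dz/ (alveolar), /dʑ/ (alveolo-palatal).
Gaps, from front to back: alveolar lacks voiceless (/ts/); postalveolar lacks voiced (/dʒ/); retroflex lacks voiced (/ɖʐ/).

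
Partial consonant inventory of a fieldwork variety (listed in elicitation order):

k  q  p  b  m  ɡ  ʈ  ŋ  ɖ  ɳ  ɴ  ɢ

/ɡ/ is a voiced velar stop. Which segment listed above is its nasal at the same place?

/ŋ/

The nasal at the same place is a velar nasal — in this inventory, /ŋ/.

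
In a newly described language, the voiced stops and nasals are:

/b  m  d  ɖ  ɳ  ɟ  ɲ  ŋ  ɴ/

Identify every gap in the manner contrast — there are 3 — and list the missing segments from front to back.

Oral stop: /b/ (bilabial), /d/ (alveolar), /ɖ/ (retroflex), /ɟ/ (palatal).
Nasal: /m/ (bilabial), /ɳ/ (retroflex), /ɲ/ (palatal), /ŋ/ (velar), /ɴ/ (uvular).
Gaps, from front to back: alveolar lacks nasal (/n/); velar lacks oral stop (/ɡ/); uvular lacks oral stop (/ɢ/).

/n/, /ɡ/, /ɢ/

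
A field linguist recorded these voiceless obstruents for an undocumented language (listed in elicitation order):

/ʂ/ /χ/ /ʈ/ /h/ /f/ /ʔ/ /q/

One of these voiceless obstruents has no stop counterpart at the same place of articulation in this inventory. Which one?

/f/

Retroflex: /ʈ/ ~ /ʂ/
Uvular: /q/ ~ /χ/
Glottal: /ʔ/ ~ /h/
Labiodental: only /f/ (fricative); no stop partner.
So /f/ is the unpaired segment.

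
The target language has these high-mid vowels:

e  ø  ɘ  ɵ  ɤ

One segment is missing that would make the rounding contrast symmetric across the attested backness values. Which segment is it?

front: unrounded /e/, rounded /ø/.
central: unrounded /ɘ/, rounded /ɵ/.
back: unrounded /ɤ/, rounded —.
The back row has no rounded member, so the gap is the back rounded vowel /o/.

/o/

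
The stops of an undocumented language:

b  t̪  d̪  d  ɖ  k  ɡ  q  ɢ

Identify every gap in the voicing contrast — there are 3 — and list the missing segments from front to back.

/p/, /t/, /ʈ/

bilabial: voiceless —, voiced /b/.
dental: voiceless /t̪/, voiced /d̪/.
alveolar: voiceless —, voiced /d/.
retroflex: voiceless —, voiced /ɖ/.
velar: voiceless /k/, voiced /ɡ/.
uvular: voiceless /q/, voiced /ɢ/.
Gaps, from front to back: bilabial lacks voiceless (/p/); alveolar lacks voiceless (/t/); retroflex lacks voiceless (/ʈ/).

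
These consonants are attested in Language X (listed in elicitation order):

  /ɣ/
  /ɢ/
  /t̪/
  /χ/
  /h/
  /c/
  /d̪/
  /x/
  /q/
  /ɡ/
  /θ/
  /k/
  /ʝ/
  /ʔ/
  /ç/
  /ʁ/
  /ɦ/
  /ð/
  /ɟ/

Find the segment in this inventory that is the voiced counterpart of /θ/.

/ð/

/θ/ is a voiceless dental fricative.
The voiced counterpart is a voiced dental fricative — in this inventory, /ð/.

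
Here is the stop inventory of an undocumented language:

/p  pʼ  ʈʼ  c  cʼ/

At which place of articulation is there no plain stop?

retroflex

Plain: /p/ (bilabial), /c/ (palatal).
Ejective: /pʼ/ (bilabial), /ʈʼ/ (retroflex), /cʼ/ (palatal).
Every place of articulation has a plain member except retroflex, where /ʈ/ would be expected.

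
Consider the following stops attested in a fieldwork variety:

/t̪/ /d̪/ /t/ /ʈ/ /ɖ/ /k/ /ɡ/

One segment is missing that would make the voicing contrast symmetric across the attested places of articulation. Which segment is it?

dental: voiceless /t̪/, voiced /d̪/.
alveolar: voiceless /t/, voiced —.
retroflex: voiceless /ʈ/, voiced /ɖ/.
velar: voiceless /k/, voiced /ɡ/.
The alveolar row has no voiced member, so the gap is the voiced alveolar stop /d/.

/d/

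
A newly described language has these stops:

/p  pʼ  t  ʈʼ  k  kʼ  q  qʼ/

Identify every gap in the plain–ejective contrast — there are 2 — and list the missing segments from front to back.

Plain: /p/ (bilabial), /t/ (alveolar), /k/ (velar), /q/ (uvular).
Ejective: /pʼ/ (bilabial), /ʈʼ/ (retroflex), /kʼ/ (velar), /qʼ/ (uvular).
Gaps, from front to back: alveolar lacks ejective (/tʼ/); retroflex lacks plain (/ʈ/).

/tʼ/, /ʈ/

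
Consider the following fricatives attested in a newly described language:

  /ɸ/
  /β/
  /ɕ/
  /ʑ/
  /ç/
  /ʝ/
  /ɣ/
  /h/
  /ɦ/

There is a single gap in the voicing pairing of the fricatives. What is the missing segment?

/x/

place of articulation  voiceless  voiced  
bilabial          ɸ         β       
alveolo-palatal   ɕ         ʑ       
palatal           ç         ʝ       
velar             —         ɣ       
glottal           h         ɦ       
The velar row has no voiceless member, so the gap is the voiceless velar fricative /x/.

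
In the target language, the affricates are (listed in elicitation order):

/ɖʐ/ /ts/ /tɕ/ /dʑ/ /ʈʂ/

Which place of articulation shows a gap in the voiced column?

alveolar

place of articulation  voiceless  voiced  
alveolar          ts        —       
retroflex         ʈʂ        ɖʐ      
alveolo-palatal   tɕ        dʑ      
Every place of articulation has a voiced member except alveolar, where /dz/ would be expected.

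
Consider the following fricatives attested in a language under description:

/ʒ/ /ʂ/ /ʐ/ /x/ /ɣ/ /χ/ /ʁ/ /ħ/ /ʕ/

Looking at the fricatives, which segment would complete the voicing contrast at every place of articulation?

postalveolar: voiceless —, voiced /ʒ/.
retroflex: voiceless /ʂ/, voiced /ʐ/.
velar: voiceless /x/, voiced /ɣ/.
uvular: voiceless /χ/, voiced /ʁ/.
pharyngeal: voiceless /ħ/, voiced /ʕ/.
The postalveolar row has no voiceless member, so the gap is the voiceless postalveolar fricative /ʃ/.

/ʃ/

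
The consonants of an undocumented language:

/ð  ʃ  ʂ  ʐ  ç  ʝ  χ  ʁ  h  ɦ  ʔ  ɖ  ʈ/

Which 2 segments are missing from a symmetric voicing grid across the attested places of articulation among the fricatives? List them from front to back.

place of articulation  voiceless  voiced  
dental            —         ð       
postalveolar      ʃ         —       
retroflex         ʂ         ʐ       
palatal           ç         ʝ       
uvular            χ         ʁ       
glottal           h         ɦ       
Gaps, from front to back: dental lacks voiceless (/θ/); postalveolar lacks voiced (/ʒ/).

/θ/, /ʒ/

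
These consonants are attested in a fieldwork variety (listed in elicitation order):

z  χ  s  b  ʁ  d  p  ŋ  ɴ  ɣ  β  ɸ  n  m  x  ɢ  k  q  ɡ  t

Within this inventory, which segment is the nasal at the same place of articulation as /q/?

/q/ is a voiceless uvular stop.
The nasal at the same place is an uvular nasal — in this inventory, /ɴ/.

/ɴ/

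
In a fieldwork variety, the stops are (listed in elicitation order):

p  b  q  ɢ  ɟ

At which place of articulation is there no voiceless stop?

place of articulation  voiceless  voiced  
bilabial          p         b       
palatal           —         ɟ       
uvular            q         ɢ       
Every place of articulation has a voiceless member except palatal, where /c/ would be expected.

palatal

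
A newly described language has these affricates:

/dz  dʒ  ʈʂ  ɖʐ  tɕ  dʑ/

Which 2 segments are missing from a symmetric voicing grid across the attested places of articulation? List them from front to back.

/ts/, /tʃ/

place of articulation  voiceless  voiced  
alveolar          —         dz      
postalveolar      —         dʒ      
retroflex         ʈʂ        ɖʐ      
alveolo-palatal   tɕ        dʑ      
Gaps, from front to back: alveolar lacks voiceless (/ts/); postalveolar lacks voiceless (/tʃ/).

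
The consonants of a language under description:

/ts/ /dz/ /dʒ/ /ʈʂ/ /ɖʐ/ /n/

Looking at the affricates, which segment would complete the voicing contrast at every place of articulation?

Voiceless: /ts/ (alveolar), /ʈʂ/ (retroflex).
Voiced: /dz/ (alveolar), /dʒ/ (postalveolar), /ɖʐ/ (retroflex).
The postalveolar row has no voiceless member, so the gap is the voiceless postalveolar affricate /tʃ/.

/tʃ/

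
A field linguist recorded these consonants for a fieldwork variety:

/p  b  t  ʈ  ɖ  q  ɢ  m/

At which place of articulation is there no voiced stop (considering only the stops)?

Voiceless: /p/ (bilabial), /t/ (alveolar), /ʈ/ (retroflex), /q/ (uvular).
Voiced: /b/ (bilabial), /ɖ/ (retroflex), /ɢ/ (uvular).
Every place of articulation has a voiced member except alveolar, where /d/ would be expected.

alveolar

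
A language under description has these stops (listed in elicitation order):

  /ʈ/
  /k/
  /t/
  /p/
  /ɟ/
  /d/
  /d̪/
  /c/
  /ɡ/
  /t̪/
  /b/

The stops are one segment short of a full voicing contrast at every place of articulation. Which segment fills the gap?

/ɖ/

place of articulation  voiceless  voiced  
bilabial          p         b       
dental            t̪        d̪      
alveolar          t         d       
retroflex         ʈ         —       
palatal           c         ɟ       
velar             k         ɡ       
The retroflex row has no voiced member, so the gap is the voiced retroflex stop /ɖ/.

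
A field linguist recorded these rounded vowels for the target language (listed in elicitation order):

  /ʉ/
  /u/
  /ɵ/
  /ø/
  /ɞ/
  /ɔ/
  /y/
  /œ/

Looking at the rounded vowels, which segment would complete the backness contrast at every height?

high: front /y/, central /ʉ/, back /u/.
high-mid: front /ø/, central /ɵ/, back —.
low-mid: front /œ/, central /ɞ/, back /ɔ/.
The high-mid row has no back member, so the gap is the high-mid back rounded vowel /o/.

/o/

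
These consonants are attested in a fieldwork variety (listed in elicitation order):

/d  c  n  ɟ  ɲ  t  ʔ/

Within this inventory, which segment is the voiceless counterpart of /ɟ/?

/c/

/ɟ/ is a voiced palatal stop.
The voiceless counterpart is a voiceless palatal stop — in this inventory, /c/.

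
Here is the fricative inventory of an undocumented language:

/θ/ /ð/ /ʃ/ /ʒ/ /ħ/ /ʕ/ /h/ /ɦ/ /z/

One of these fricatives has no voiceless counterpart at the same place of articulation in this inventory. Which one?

Dental: /θ/ ~ /ð/
Postalveolar: /ʃ/ ~ /ʒ/
Pharyngeal: /ħ/ ~ /ʕ/
Glottal: /h/ ~ /ɦ/
Alveolar: only /z/ (voiced); no voiceless partner.
So /z/ is the unpaired segment.

/z/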